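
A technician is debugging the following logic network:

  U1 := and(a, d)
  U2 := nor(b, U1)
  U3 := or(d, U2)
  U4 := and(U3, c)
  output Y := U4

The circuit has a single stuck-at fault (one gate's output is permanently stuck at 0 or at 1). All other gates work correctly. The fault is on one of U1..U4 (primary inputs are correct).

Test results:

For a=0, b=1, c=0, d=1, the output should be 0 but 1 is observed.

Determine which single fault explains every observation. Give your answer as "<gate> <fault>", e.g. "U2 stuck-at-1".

Fault-free values for test 1 (a=0, b=1, c=0, d=1): U1=0, U2=0, U3=1, U4=0, giving Y=0. Observed 1.
Test 1: faults giving observed 1 are {U4 stuck-at-1}.
Only U4 stuck-at-1 is consistent with every test.

U4 stuck-at-1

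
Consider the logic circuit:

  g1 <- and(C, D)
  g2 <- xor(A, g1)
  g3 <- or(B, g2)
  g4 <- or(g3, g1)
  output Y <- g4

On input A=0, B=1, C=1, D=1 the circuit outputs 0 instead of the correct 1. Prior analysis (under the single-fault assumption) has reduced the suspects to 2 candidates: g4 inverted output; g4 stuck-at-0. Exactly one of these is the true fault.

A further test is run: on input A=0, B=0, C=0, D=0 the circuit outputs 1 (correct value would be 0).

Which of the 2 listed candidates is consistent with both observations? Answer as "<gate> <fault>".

Evaluate each candidate on input A=0, B=0, C=0, D=0:
  g4 inverted output: g1=0, g2=0, g3=0, g4=1 [inverted output] → 1 — matches
  g4 stuck-at-0: g1=0, g2=0, g3=0, g4=0 [stuck-at-0] → 0 — eliminated
Only g4 inverted output reproduces the observed 1.

g4 inverted output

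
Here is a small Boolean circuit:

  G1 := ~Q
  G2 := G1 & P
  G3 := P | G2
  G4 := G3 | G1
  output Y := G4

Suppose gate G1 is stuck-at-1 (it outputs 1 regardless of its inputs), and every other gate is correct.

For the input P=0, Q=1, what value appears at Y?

Propagate with G1 forced: G1=1 [stuck-at-1], G2=0, G3=0, G4=1.
So Y = 1. (Without the fault it would be 0.)

1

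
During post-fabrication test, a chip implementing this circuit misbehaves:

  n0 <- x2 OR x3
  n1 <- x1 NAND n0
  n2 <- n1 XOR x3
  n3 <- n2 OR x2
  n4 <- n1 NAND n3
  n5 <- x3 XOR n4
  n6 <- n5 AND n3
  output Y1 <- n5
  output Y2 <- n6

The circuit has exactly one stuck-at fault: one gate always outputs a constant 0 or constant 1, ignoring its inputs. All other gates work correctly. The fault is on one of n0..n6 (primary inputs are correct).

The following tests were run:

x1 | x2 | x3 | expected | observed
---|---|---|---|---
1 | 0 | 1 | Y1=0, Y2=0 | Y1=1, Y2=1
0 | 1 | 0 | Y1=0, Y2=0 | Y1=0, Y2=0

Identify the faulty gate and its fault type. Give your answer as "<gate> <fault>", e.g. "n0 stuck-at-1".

n4 stuck-at-0

Fault-free values for test 1 (x1=1, x2=0, x3=1): n0=1, n1=0, n2=1, n3=1, n4=1, n5=0, n6=0, giving Y1=0, Y2=0. Observed Y1=1, Y2=1.
Test 1: faults giving observed Y1=1, Y2=1 are {n4 stuck-at-0, n5 stuck-at-1}.
Test 2 (x1=0, x2=1, x3=0): fault-free n0=1, n1=1, n2=1, n3=1, n4=0, n5=0, n6=0 → Y1=0, Y2=0; observed Y1=0, Y2=0. Eliminates n5 stuck-at-1.
Only n4 stuck-at-0 is consistent with every test.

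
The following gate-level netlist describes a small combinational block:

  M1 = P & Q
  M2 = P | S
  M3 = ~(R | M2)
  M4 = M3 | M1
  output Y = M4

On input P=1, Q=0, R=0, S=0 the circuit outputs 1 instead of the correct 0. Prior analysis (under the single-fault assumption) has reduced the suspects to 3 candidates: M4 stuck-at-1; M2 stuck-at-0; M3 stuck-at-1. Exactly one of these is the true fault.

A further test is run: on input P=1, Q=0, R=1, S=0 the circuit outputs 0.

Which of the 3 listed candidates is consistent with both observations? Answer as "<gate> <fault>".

Evaluate each candidate on input P=1, Q=0, R=1, S=0:
  M4 stuck-at-1: M1=0, M2=1, M3=0, M4=1 [stuck-at-1] → 1 — eliminated
  M2 stuck-at-0: M1=0, M2=0 [stuck-at-0], M3=0, M4=0 → 0 — matches
  M3 stuck-at-1: M1=0, M2=1, M3=1 [stuck-at-1], M4=1 → 1 — eliminated
Only M2 stuck-at-0 reproduces the observed 0.

M2 stuck-at-0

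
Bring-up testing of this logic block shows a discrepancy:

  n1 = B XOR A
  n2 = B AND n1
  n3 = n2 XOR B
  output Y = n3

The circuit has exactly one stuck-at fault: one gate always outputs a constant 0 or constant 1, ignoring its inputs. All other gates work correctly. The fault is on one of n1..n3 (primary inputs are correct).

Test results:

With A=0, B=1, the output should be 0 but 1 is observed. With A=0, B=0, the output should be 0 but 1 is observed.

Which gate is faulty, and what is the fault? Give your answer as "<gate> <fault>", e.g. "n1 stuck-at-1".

Fault-free values for test 1 (A=0, B=1): n1=1, n2=1, n3=0, giving Y=0. Observed 1.
Test 1: faults giving observed 1 are {n1 stuck-at-0, n2 stuck-at-0, n3 stuck-at-1}.
Test 2 (A=0, B=0): fault-free n1=0, n2=0, n3=0 → 0; observed 1. Eliminates n1 stuck-at-0, n2 stuck-at-0.
Only n3 stuck-at-1 is consistent with every test.

n3 stuck-at-1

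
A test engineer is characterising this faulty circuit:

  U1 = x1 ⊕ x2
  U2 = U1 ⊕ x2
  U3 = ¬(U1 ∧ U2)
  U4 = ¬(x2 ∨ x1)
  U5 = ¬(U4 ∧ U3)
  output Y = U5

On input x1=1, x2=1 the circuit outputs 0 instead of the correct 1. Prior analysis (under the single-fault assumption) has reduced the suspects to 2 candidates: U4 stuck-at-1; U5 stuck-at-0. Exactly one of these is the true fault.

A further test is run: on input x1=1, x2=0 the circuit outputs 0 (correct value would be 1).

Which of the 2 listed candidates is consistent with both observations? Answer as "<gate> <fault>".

Evaluate each candidate on input x1=1, x2=0:
  U4 stuck-at-1: U1=1, U2=1, U3=0, U4=1 [stuck-at-1], U5=1 → 1 — eliminated
  U5 stuck-at-0: U1=1, U2=1, U3=0, U4=0, U5=0 [stuck-at-0] → 0 — matches
Only U5 stuck-at-0 reproduces the observed 0.

U5 stuck-at-0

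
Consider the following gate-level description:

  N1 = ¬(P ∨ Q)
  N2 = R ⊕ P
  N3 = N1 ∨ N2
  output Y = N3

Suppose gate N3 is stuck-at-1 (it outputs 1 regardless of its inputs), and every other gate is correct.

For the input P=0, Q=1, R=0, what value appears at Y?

1

Propagate with N3 forced: N1=0, N2=0, N3=1 [stuck-at-1].
So Y = 1. (Without the fault it would be 0.)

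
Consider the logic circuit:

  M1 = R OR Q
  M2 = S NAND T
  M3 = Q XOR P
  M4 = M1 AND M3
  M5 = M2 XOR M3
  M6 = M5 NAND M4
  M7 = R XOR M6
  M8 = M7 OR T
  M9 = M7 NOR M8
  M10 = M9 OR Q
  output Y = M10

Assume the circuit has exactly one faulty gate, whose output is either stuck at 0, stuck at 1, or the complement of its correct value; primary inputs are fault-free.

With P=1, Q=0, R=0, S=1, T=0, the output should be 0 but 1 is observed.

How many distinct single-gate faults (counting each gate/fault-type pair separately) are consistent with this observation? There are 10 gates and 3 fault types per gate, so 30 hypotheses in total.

8

Fault-free: M1=0, M2=1, M3=1, M4=0, M5=0, M6=1, M7=1, M8=1, M9=0, M10=0 → 0. Observed 1.
  M1: none of the 3 fault types match ✗
  M2: none of the 3 fault types match ✗
  M3: none of the 3 fault types match ✗
  M4: none of the 3 fault types match ✗
  M5: none of the 3 fault types match ✗
  M6: stuck-at-0, inverted output ✓; others ✗
  M7: stuck-at-0, inverted output ✓; others ✗
  M8: none of the 3 fault types match ✗
  M9: stuck-at-1, inverted output ✓; others ✗
  M10: stuck-at-1, inverted output ✓; others ✗
Consistent faults: {M6 stuck-at-0, M6 inverted output, M7 stuck-at-0, M7 inverted output, M9 stuck-at-1, M9 inverted output, M10 stuck-at-1, M10 inverted output} — 8 in all.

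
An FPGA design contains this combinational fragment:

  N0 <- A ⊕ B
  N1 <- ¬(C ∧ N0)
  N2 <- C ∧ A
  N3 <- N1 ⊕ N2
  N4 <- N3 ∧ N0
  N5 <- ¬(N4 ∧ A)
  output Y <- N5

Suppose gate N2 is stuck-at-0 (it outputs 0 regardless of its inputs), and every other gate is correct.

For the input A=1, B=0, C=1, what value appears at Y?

1

Propagate with N2 forced: N0=1, N1=0, N2=0 [stuck-at-0], N3=0, N4=0, N5=1.
So Y = 1. (Without the fault it would be 0.)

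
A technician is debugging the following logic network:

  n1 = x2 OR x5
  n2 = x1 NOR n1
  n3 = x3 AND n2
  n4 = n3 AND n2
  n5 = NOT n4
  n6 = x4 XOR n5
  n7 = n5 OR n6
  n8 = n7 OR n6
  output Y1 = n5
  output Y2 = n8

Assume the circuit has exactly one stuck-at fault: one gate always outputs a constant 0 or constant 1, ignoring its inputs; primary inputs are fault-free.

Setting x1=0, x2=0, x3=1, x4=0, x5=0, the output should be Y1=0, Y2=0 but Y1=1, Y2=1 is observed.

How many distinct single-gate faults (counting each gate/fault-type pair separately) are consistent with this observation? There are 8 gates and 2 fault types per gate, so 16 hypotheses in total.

Fault-free: n1=0, n2=1, n3=1, n4=1, n5=0, n6=0, n7=0, n8=0 → Y1=0, Y2=0. Observed Y1=1, Y2=1.
  n1: stuck-at-1 ✓; others ✗
  n2: stuck-at-0 ✓; others ✗
  n3: stuck-at-0 ✓; others ✗
  n4: stuck-at-0 ✓; others ✗
  n5: stuck-at-1 ✓; others ✗
  n6: none of the 2 fault types match ✗
  n7: none of the 2 fault types match ✗
  n8: none of the 2 fault types match ✗
Consistent faults: {n1 stuck-at-1, n2 stuck-at-0, n3 stuck-at-0, n4 stuck-at-0, n5 stuck-at-1} — 5 in all.

5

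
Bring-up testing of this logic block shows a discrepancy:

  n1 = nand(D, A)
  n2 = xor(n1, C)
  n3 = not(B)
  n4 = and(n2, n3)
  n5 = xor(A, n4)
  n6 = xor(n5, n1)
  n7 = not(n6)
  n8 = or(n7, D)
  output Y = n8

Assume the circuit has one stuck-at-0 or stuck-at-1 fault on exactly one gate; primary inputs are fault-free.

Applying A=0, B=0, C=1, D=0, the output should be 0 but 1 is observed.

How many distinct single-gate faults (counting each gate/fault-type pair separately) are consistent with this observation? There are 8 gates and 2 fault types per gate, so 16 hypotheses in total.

Fault-free: n1=1, n2=0, n3=1, n4=0, n5=0, n6=1, n7=0, n8=0 → 0. Observed 1.
  n1: none of the 2 fault types match ✗
  n2: stuck-at-1 ✓; others ✗
  n3: none of the 2 fault types match ✗
  n4: stuck-at-1 ✓; others ✗
  n5: stuck-at-1 ✓; others ✗
  n6: stuck-at-0 ✓; others ✗
  n7: stuck-at-1 ✓; others ✗
  n8: stuck-at-1 ✓; others ✗
Consistent faults: {n2 stuck-at-1, n4 stuck-at-1, n5 stuck-at-1, n6 stuck-at-0, n7 stuck-at-1, n8 stuck-at-1} — 6 in all.

6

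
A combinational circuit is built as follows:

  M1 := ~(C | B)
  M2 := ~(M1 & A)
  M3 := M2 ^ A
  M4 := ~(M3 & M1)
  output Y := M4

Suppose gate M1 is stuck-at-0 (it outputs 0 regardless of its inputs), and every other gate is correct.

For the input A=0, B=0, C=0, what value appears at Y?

1

Propagate with M1 forced: M1=0 [stuck-at-0], M2=1, M3=1, M4=1.
So Y = 1. (Without the fault it would be 0.)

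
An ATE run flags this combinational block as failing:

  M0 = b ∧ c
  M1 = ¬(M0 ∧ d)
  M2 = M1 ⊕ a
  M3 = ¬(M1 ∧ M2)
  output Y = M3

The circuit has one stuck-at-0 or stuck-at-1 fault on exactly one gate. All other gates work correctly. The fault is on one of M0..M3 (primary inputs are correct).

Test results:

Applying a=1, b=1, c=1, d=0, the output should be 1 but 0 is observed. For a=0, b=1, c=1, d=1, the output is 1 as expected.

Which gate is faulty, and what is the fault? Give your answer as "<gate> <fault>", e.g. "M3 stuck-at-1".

M2 stuck-at-1

Fault-free values for test 1 (a=1, b=1, c=1, d=0): M0=1, M1=1, M2=0, M3=1, giving Y=1. Observed 0.
Test 1: faults giving observed 0 are {M2 stuck-at-1, M3 stuck-at-0}.
Test 2 (a=0, b=1, c=1, d=1): fault-free M0=1, M1=0, M2=0, M3=1 → 1; observed 1. Eliminates M3 stuck-at-0.
Only M2 stuck-at-1 is consistent with every test.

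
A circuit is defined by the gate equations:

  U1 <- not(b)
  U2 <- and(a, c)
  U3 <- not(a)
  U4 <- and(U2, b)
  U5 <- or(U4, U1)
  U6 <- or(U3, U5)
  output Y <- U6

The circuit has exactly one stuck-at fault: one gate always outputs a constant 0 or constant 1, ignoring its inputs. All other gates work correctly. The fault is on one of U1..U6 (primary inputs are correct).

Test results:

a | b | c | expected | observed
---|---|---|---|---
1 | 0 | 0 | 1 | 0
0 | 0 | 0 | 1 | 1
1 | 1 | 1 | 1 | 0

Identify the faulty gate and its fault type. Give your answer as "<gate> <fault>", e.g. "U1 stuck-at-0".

Fault-free values for test 1 (a=1, b=0, c=0): U1=1, U2=0, U3=0, U4=0, U5=1, U6=1, giving Y=1. Observed 0.
Test 1: faults giving observed 0 are {U1 stuck-at-0, U5 stuck-at-0, U6 stuck-at-0}.
Test 2 (a=0, b=0, c=0): fault-free U1=1, U2=0, U3=1, U4=0, U5=1, U6=1 → 1; observed 1. Eliminates U6 stuck-at-0.
Test 3 (a=1, b=1, c=1): fault-free U1=0, U2=1, U3=0, U4=1, U5=1, U6=1 → 1; observed 0. Eliminates U1 stuck-at-0.
Only U5 stuck-at-0 is consistent with every test.

U5 stuck-at-0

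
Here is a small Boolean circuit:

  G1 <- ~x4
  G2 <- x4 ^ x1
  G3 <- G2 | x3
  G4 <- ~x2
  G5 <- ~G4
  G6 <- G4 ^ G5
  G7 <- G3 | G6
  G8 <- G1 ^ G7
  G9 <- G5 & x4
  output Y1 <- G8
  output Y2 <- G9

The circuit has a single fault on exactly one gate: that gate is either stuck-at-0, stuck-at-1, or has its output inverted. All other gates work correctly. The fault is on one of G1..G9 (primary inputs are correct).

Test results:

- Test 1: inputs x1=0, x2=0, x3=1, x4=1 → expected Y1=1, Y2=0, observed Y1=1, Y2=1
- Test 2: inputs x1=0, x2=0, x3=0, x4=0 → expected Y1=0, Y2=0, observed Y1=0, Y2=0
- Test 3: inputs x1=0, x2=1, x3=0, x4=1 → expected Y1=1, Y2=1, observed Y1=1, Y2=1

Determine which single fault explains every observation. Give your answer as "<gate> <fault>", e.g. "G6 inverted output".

G4 stuck-at-0

Fault-free values for test 1 (x1=0, x2=0, x3=1, x4=1): G1=0, G2=1, G3=1, G4=1, G5=0, G6=1, G7=1, G8=1, G9=0, giving Y1=1, Y2=0. Observed Y1=1, Y2=1.
Test 1: faults giving observed Y1=1, Y2=1 are {G4 stuck-at-0, G4 inverted output, G5 stuck-at-1, G5 inverted output, G9 stuck-at-1, G9 inverted output}.
Test 2 (x1=0, x2=0, x3=0, x4=0): fault-free G1=1, G2=0, G3=0, G4=1, G5=0, G6=1, G7=1, G8=0, G9=0 → Y1=0, Y2=0; observed Y1=0, Y2=0. Eliminates G5 stuck-at-1, G5 inverted output, G9 stuck-at-1, G9 inverted output.
Test 3 (x1=0, x2=1, x3=0, x4=1): fault-free G1=0, G2=1, G3=1, G4=0, G5=1, G6=1, G7=1, G8=1, G9=1 → Y1=1, Y2=1; observed Y1=1, Y2=1. Eliminates G4 inverted output.
Only G4 stuck-at-0 is consistent with every test.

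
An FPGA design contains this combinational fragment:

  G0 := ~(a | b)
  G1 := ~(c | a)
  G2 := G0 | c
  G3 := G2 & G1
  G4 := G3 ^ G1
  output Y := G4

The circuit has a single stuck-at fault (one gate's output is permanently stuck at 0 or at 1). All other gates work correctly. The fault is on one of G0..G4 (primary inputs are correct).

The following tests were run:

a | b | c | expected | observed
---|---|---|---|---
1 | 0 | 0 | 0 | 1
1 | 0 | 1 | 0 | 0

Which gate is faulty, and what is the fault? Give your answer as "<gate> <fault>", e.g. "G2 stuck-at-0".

G1 stuck-at-1

Fault-free values for test 1 (a=1, b=0, c=0): G0=0, G1=0, G2=0, G3=0, G4=0, giving Y=0. Observed 1.
Test 1: faults giving observed 1 are {G1 stuck-at-1, G3 stuck-at-1, G4 stuck-at-1}.
Test 2 (a=1, b=0, c=1): fault-free G0=0, G1=0, G2=1, G3=0, G4=0 → 0; observed 0. Eliminates G3 stuck-at-1, G4 stuck-at-1.
Only G1 stuck-at-1 is consistent with every test.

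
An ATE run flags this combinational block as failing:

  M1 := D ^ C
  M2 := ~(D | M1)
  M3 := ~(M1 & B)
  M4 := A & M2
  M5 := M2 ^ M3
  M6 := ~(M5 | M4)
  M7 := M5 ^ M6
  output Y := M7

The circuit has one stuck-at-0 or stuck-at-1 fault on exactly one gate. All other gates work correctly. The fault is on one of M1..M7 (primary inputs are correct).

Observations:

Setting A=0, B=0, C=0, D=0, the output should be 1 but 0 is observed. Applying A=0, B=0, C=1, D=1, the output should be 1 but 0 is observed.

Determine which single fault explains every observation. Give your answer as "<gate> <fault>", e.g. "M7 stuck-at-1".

Fault-free values for test 1 (A=0, B=0, C=0, D=0): M1=0, M2=1, M3=1, M4=0, M5=0, M6=1, M7=1, giving Y=1. Observed 0.
Test 1: faults giving observed 0 are {M4 stuck-at-1, M6 stuck-at-0, M7 stuck-at-0}.
Test 2 (A=0, B=0, C=1, D=1): fault-free M1=0, M2=0, M3=1, M4=0, M5=1, M6=0, M7=1 → 1; observed 0. Eliminates M4 stuck-at-1, M6 stuck-at-0.
Only M7 stuck-at-0 is consistent with every test.

M7 stuck-at-0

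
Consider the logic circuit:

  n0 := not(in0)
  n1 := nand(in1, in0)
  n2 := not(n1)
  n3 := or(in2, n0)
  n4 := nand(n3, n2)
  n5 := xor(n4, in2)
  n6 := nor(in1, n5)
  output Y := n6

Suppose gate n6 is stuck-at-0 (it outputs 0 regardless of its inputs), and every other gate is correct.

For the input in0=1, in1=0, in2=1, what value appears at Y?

Propagate with n6 forced: n0=0, n1=1, n2=0, n3=1, n4=1, n5=0, n6=0 [stuck-at-0].
So Y = 0. (Without the fault it would be 1.)

0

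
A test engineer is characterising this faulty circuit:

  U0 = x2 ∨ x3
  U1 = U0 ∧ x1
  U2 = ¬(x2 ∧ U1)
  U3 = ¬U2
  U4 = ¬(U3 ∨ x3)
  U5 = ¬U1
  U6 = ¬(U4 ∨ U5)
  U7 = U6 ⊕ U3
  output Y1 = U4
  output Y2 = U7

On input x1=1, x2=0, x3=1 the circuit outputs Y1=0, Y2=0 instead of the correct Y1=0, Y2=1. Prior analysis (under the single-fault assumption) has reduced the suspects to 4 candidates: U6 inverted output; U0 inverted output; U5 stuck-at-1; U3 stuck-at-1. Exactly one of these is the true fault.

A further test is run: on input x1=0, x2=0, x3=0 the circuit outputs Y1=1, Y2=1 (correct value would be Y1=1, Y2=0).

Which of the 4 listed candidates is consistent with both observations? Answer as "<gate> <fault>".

Evaluate each candidate on input x1=0, x2=0, x3=0:
  U6 inverted output: U0=0, U1=0, U2=1, U3=0, U4=1, U5=1, U6=1 [inverted output], U7=1 → Y1=1, Y2=1 — matches
  U0 inverted output: U0=1 [inverted output], U1=0, U2=1, U3=0, U4=1, U5=1, U6=0, U7=0 → Y1=1, Y2=0 — eliminated
  U5 stuck-at-1: U0=0, U1=0, U2=1, U3=0, U4=1, U5=1 [stuck-at-1], U6=0, U7=0 → Y1=1, Y2=0 — eliminated
  U3 stuck-at-1: U0=0, U1=0, U2=1, U3=1 [stuck-at-1], U4=0, U5=1, U6=0, U7=1 → Y1=0, Y2=1 — eliminated
Only U6 inverted output reproduces the observed Y1=1, Y2=1.

U6 inverted output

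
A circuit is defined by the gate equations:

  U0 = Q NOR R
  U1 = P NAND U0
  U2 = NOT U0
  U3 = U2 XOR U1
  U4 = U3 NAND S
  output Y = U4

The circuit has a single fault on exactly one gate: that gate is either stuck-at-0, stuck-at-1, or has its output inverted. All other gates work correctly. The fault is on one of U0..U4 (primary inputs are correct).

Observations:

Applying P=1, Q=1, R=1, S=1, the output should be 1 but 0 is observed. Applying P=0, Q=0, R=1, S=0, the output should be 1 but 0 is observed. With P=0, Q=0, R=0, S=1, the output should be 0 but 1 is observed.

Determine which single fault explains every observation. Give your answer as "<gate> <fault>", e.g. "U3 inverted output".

Fault-free values for test 1 (P=1, Q=1, R=1, S=1): U0=0, U1=1, U2=1, U3=0, U4=1, giving Y=1. Observed 0.
Test 1: faults giving observed 0 are {U1 stuck-at-0, U1 inverted output, U2 stuck-at-0, U2 inverted output, U3 stuck-at-1, U3 inverted output, U4 stuck-at-0, U4 inverted output}.
Test 2 (P=0, Q=0, R=1, S=0): fault-free U0=0, U1=1, U2=1, U3=0, U4=1 → 1; observed 0. Eliminates U1 stuck-at-0, U1 inverted output, U2 stuck-at-0, U2 inverted output, U3 stuck-at-1, U3 inverted output.
Test 3 (P=0, Q=0, R=0, S=1): fault-free U0=1, U1=1, U2=0, U3=1, U4=0 → 0; observed 1. Eliminates U4 stuck-at-0.
Only U4 inverted output is consistent with every test.

U4 inverted output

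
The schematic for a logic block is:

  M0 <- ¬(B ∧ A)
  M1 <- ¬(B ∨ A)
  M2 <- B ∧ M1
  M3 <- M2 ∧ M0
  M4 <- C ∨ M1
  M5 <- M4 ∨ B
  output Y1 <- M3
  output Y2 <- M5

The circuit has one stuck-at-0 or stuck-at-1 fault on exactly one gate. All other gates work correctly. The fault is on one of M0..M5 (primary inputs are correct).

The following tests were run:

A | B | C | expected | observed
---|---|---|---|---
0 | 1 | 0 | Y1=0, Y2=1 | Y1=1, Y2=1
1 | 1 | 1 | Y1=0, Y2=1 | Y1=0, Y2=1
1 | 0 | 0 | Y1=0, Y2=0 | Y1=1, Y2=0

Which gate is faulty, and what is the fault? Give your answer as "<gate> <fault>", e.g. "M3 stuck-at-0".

M2 stuck-at-1

Fault-free values for test 1 (A=0, B=1, C=0): M0=1, M1=0, M2=0, M3=0, M4=0, M5=1, giving Y1=0, Y2=1. Observed Y1=1, Y2=1.
Test 1: faults giving observed Y1=1, Y2=1 are {M1 stuck-at-1, M2 stuck-at-1, M3 stuck-at-1}.
Test 2 (A=1, B=1, C=1): fault-free M0=0, M1=0, M2=0, M3=0, M4=1, M5=1 → Y1=0, Y2=1; observed Y1=0, Y2=1. Eliminates M3 stuck-at-1.
Test 3 (A=1, B=0, C=0): fault-free M0=1, M1=0, M2=0, M3=0, M4=0, M5=0 → Y1=0, Y2=0; observed Y1=1, Y2=0. Eliminates M1 stuck-at-1.
Only M2 stuck-at-1 is consistent with every test.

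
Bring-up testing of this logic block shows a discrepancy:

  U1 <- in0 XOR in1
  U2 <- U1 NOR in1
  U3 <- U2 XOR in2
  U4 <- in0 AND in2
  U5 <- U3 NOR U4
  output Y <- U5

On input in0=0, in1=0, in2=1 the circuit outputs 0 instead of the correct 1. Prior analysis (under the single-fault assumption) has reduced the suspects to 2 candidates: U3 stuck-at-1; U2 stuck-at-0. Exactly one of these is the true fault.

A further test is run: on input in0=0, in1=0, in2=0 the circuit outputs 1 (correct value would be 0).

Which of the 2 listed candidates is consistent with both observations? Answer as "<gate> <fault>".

Evaluate each candidate on input in0=0, in1=0, in2=0:
  U3 stuck-at-1: U1=0, U2=1, U3=1 [stuck-at-1], U4=0, U5=0 → 0 — eliminated
  U2 stuck-at-0: U1=0, U2=0 [stuck-at-0], U3=0, U4=0, U5=1 → 1 — matches
Only U2 stuck-at-0 reproduces the observed 1.

U2 stuck-at-0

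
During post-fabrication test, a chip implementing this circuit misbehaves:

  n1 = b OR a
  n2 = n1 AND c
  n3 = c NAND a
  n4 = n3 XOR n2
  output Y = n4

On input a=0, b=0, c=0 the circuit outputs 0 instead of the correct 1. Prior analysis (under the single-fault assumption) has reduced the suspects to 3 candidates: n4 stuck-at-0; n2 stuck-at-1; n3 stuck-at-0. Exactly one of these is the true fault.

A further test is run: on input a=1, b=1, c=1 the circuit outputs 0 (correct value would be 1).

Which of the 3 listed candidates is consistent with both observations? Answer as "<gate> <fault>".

Evaluate each candidate on input a=1, b=1, c=1:
  n4 stuck-at-0: n1=1, n2=1, n3=0, n4=0 [stuck-at-0] → 0 — matches
  n2 stuck-at-1: n1=1, n2=1 [stuck-at-1], n3=0, n4=1 → 1 — eliminated
  n3 stuck-at-0: n1=1, n2=1, n3=0 [stuck-at-0], n4=1 → 1 — eliminated
Only n4 stuck-at-0 reproduces the observed 0.

n4 stuck-at-0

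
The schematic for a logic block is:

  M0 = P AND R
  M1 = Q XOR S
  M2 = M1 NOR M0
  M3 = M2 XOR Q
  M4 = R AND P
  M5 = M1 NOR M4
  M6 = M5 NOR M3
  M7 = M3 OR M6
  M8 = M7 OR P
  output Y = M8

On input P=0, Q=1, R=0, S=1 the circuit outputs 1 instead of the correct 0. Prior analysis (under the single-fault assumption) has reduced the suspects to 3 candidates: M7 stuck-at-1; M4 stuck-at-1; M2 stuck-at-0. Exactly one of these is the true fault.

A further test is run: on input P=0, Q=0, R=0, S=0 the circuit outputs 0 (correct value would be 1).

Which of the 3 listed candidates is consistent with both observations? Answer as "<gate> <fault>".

Evaluate each candidate on input P=0, Q=0, R=0, S=0:
  M7 stuck-at-1: M0=0, M1=0, M2=1, M3=1, M4=0, M5=1, M6=0, M7=1 [stuck-at-1], M8=1 → 1 — eliminated
  M4 stuck-at-1: M0=0, M1=0, M2=1, M3=1, M4=1 [stuck-at-1], M5=0, M6=0, M7=1, M8=1 → 1 — eliminated
  M2 stuck-at-0: M0=0, M1=0, M2=0 [stuck-at-0], M3=0, M4=0, M5=1, M6=0, M7=0, M8=0 → 0 — matches
Only M2 stuck-at-0 reproduces the observed 0.

M2 stuck-at-0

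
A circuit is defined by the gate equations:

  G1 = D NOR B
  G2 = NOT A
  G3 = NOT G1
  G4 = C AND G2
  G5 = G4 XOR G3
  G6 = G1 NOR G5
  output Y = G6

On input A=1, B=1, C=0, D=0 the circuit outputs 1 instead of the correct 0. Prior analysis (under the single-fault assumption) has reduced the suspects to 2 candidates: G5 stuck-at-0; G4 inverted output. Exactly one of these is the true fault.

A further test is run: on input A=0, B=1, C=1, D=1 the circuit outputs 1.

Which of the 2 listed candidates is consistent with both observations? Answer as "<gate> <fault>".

G5 stuck-at-0

Evaluate each candidate on input A=0, B=1, C=1, D=1:
  G5 stuck-at-0: G1=0, G2=1, G3=1, G4=1, G5=0 [stuck-at-0], G6=1 → 1 — matches
  G4 inverted output: G1=0, G2=1, G3=1, G4=0 [inverted output], G5=1, G6=0 → 0 — eliminated
Only G5 stuck-at-0 reproduces the observed 1.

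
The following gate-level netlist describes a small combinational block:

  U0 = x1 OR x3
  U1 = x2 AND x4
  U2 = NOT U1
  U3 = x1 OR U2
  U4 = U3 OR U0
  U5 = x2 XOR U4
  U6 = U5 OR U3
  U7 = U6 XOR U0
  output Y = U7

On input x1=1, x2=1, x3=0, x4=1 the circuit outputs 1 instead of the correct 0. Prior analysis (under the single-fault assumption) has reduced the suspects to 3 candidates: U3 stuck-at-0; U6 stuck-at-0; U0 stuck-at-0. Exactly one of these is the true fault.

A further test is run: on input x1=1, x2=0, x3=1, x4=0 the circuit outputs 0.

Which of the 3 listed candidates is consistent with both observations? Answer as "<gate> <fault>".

Evaluate each candidate on input x1=1, x2=0, x3=1, x4=0:
  U3 stuck-at-0: U0=1, U1=0, U2=1, U3=0 [stuck-at-0], U4=1, U5=1, U6=1, U7=0 → 0 — matches
  U6 stuck-at-0: U0=1, U1=0, U2=1, U3=1, U4=1, U5=1, U6=0 [stuck-at-0], U7=1 → 1 — eliminated
  U0 stuck-at-0: U0=0 [stuck-at-0], U1=0, U2=1, U3=1, U4=1, U5=1, U6=1, U7=1 → 1 — eliminated
Only U3 stuck-at-0 reproduces the observed 0.

U3 stuck-at-0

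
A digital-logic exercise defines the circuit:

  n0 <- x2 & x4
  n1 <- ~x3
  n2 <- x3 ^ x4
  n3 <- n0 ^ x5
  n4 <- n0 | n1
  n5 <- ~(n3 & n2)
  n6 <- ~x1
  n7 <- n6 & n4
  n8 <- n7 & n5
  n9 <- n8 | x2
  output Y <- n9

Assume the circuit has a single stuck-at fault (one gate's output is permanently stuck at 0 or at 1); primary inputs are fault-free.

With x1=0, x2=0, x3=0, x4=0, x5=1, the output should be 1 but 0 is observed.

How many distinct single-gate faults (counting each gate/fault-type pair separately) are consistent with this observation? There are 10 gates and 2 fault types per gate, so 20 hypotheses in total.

Fault-free: n0=0, n1=1, n2=0, n3=1, n4=1, n5=1, n6=1, n7=1, n8=1, n9=1 → 1. Observed 0.
  n0: none of the 2 fault types match ✗
  n1: stuck-at-0 ✓; others ✗
  n2: stuck-at-1 ✓; others ✗
  n3: none of the 2 fault types match ✗
  n4: stuck-at-0 ✓; others ✗
  n5: stuck-at-0 ✓; others ✗
  n6: stuck-at-0 ✓; others ✗
  n7: stuck-at-0 ✓; others ✗
  n8: stuck-at-0 ✓; others ✗
  n9: stuck-at-0 ✓; others ✗
Consistent faults: {n1 stuck-at-0, n2 stuck-at-1, n4 stuck-at-0, n5 stuck-at-0, n6 stuck-at-0, n7 stuck-at-0, n8 stuck-at-0, n9 stuck-at-0} — 8 in all.

8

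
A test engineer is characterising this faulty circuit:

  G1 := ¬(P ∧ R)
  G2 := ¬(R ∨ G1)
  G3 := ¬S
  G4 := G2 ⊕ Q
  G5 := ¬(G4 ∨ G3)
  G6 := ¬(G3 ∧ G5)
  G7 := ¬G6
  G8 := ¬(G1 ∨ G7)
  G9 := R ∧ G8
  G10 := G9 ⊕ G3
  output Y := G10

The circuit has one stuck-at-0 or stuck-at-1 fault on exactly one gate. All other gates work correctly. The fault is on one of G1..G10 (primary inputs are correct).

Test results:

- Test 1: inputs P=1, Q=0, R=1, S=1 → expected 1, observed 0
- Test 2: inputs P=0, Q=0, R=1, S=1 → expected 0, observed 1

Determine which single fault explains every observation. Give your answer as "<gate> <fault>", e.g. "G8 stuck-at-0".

Fault-free values for test 1 (P=1, Q=0, R=1, S=1): G1=0, G2=0, G3=0, G4=0, G5=1, G6=1, G7=0, G8=1, G9=1, G10=1, giving Y=1. Observed 0.
Test 1: faults giving observed 0 are {G1 stuck-at-1, G3 stuck-at-1, G6 stuck-at-0, G7 stuck-at-1, G8 stuck-at-0, G9 stuck-at-0, G10 stuck-at-0}.
Test 2 (P=0, Q=0, R=1, S=1): fault-free G1=1, G2=0, G3=0, G4=0, G5=1, G6=1, G7=0, G8=0, G9=0, G10=0 → 0; observed 1. Eliminates G1 stuck-at-1, G6 stuck-at-0, G7 stuck-at-1, G8 stuck-at-0, G9 stuck-at-0, G10 stuck-at-0.
Only G3 stuck-at-1 is consistent with every test.

G3 stuck-at-1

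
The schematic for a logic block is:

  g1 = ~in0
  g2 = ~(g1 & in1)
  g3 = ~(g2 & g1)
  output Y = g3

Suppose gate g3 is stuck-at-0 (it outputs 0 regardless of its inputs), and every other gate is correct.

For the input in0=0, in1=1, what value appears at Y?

Propagate with g3 forced: g1=1, g2=0, g3=0 [stuck-at-0].
So Y = 0. (Without the fault it would be 1.)

0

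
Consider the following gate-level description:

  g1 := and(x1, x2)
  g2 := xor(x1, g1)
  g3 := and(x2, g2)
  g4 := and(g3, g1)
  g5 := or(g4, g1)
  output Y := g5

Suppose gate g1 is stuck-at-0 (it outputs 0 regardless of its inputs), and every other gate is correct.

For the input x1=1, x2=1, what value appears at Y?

Propagate with g1 forced: g1=0 [stuck-at-0], g2=1, g3=1, g4=0, g5=0.
So Y = 0. (Without the fault it would be 1.)

0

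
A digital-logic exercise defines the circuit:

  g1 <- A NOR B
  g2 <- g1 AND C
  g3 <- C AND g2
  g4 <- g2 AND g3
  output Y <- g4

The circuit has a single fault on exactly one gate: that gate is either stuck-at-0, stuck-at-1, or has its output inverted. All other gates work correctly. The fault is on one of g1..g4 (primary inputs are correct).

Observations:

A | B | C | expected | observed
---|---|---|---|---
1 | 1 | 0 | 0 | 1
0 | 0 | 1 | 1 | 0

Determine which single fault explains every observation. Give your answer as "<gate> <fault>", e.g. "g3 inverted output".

Fault-free values for test 1 (A=1, B=1, C=0): g1=0, g2=0, g3=0, g4=0, giving Y=0. Observed 1.
Test 1: faults giving observed 1 are {g4 stuck-at-1, g4 inverted output}.
Test 2 (A=0, B=0, C=1): fault-free g1=1, g2=1, g3=1, g4=1 → 1; observed 0. Eliminates g4 stuck-at-1.
Only g4 inverted output is consistent with every test.

g4 inverted output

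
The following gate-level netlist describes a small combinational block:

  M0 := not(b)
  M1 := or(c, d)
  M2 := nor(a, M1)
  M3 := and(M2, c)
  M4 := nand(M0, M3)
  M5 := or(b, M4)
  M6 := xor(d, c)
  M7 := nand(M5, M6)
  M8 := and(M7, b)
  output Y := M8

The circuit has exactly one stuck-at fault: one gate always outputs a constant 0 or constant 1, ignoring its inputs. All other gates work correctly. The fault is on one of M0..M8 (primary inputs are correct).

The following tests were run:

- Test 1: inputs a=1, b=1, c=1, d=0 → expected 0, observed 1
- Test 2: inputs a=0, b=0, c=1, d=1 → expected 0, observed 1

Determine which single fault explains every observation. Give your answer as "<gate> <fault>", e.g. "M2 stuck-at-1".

M8 stuck-at-1

Fault-free values for test 1 (a=1, b=1, c=1, d=0): M0=0, M1=1, M2=0, M3=0, M4=1, M5=1, M6=1, M7=0, M8=0, giving Y=0. Observed 1.
Test 1: faults giving observed 1 are {M5 stuck-at-0, M6 stuck-at-0, M7 stuck-at-1, M8 stuck-at-1}.
Test 2 (a=0, b=0, c=1, d=1): fault-free M0=1, M1=1, M2=0, M3=0, M4=1, M5=1, M6=0, M7=1, M8=0 → 0; observed 1. Eliminates M5 stuck-at-0, M6 stuck-at-0, M7 stuck-at-1.
Only M8 stuck-at-1 is consistent with every test.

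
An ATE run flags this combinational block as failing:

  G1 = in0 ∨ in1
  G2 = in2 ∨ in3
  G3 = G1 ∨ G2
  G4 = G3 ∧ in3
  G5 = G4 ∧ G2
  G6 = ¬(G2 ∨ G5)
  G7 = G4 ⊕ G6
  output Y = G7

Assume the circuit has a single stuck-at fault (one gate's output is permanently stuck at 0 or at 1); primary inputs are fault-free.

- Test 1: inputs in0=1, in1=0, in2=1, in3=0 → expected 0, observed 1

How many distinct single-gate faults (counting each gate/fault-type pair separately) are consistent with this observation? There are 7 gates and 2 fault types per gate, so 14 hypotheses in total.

4

Fault-free: G1=1, G2=1, G3=1, G4=0, G5=0, G6=0, G7=0 → 0. Observed 1.
  G1 stuck-at-0: output 0 ✗
  G1 stuck-at-1: output 0 ✗
  G2 stuck-at-0: output 1 ✓
  G2 stuck-at-1: output 0 ✗
  G3 stuck-at-0: output 0 ✗
  G3 stuck-at-1: output 0 ✗
  G4 stuck-at-0: output 0 ✗
  G4 stuck-at-1: output 1 ✓
  G5 stuck-at-0: output 0 ✗
  G5 stuck-at-1: output 0 ✗
  G6 stuck-at-0: output 0 ✗
  G6 stuck-at-1: output 1 ✓
  G7 stuck-at-0: output 0 ✗
  G7 stuck-at-1: output 1 ✓
Consistent faults: {G2 stuck-at-0, G4 stuck-at-1, G6 stuck-at-1, G7 stuck-at-1} — 4 in all.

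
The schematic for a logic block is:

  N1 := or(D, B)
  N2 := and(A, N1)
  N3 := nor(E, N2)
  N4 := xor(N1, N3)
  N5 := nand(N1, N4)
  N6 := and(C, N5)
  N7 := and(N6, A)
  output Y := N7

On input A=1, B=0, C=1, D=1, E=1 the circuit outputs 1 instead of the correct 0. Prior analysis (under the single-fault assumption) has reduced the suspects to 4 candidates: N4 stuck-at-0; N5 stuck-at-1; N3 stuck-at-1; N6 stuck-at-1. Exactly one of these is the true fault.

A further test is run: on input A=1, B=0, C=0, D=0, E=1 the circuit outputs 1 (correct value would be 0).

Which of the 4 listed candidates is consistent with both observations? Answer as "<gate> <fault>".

N6 stuck-at-1

Evaluate each candidate on input A=1, B=0, C=0, D=0, E=1:
  N4 stuck-at-0: N1=0, N2=0, N3=0, N4=0 [stuck-at-0], N5=1, N6=0, N7=0 → 0 — eliminated
  N5 stuck-at-1: N1=0, N2=0, N3=0, N4=0, N5=1 [stuck-at-1], N6=0, N7=0 → 0 — eliminated
  N3 stuck-at-1: N1=0, N2=0, N3=1 [stuck-at-1], N4=1, N5=1, N6=0, N7=0 → 0 — eliminated
  N6 stuck-at-1: N1=0, N2=0, N3=0, N4=0, N5=1, N6=1 [stuck-at-1], N7=1 → 1 — matches
Only N6 stuck-at-1 reproduces the observed 1.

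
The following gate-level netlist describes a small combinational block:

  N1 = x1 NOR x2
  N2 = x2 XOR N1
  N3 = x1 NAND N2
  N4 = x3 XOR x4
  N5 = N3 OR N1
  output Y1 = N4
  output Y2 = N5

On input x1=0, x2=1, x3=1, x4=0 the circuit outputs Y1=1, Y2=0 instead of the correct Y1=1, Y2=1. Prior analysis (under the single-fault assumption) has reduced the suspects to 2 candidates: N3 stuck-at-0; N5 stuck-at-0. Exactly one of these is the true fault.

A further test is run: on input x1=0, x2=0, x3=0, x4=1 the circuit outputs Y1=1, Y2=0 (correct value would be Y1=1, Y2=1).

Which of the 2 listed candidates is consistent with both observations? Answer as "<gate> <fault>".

N5 stuck-at-0

Evaluate each candidate on input x1=0, x2=0, x3=0, x4=1:
  N3 stuck-at-0: N1=1, N2=1, N3=0 [stuck-at-0], N4=1, N5=1 → Y1=1, Y2=1 — eliminated
  N5 stuck-at-0: N1=1, N2=1, N3=1, N4=1, N5=0 [stuck-at-0] → Y1=1, Y2=0 — matches
Only N5 stuck-at-0 reproduces the observed Y1=1, Y2=0.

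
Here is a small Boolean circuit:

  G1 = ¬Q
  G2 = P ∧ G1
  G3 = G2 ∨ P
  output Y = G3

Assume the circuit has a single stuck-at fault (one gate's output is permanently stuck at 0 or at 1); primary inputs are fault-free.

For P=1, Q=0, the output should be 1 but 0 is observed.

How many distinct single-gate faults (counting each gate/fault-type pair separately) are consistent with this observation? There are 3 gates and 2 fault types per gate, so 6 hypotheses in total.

Fault-free: G1=1, G2=1, G3=1 → 1. Observed 0.
  G1 stuck-at-0: output 1 ✗
  G1 stuck-at-1: output 1 ✗
  G2 stuck-at-0: output 1 ✗
  G2 stuck-at-1: output 1 ✗
  G3 stuck-at-0: output 0 ✓
  G3 stuck-at-1: output 1 ✗
Consistent faults: {G3 stuck-at-0} — 1 in all.

1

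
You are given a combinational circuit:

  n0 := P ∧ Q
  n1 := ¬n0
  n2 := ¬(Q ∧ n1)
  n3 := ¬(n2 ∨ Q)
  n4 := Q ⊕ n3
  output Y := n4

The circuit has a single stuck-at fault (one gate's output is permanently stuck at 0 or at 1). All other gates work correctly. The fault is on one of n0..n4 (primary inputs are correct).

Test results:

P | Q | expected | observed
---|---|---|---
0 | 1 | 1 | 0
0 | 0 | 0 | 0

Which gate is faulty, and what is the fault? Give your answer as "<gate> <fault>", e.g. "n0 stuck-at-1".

n4 stuck-at-0

Fault-free values for test 1 (P=0, Q=1): n0=0, n1=1, n2=0, n3=0, n4=1, giving Y=1. Observed 0.
Test 1: faults giving observed 0 are {n3 stuck-at-1, n4 stuck-at-0}.
Test 2 (P=0, Q=0): fault-free n0=0, n1=1, n2=1, n3=0, n4=0 → 0; observed 0. Eliminates n3 stuck-at-1.
Only n4 stuck-at-0 is consistent with every test.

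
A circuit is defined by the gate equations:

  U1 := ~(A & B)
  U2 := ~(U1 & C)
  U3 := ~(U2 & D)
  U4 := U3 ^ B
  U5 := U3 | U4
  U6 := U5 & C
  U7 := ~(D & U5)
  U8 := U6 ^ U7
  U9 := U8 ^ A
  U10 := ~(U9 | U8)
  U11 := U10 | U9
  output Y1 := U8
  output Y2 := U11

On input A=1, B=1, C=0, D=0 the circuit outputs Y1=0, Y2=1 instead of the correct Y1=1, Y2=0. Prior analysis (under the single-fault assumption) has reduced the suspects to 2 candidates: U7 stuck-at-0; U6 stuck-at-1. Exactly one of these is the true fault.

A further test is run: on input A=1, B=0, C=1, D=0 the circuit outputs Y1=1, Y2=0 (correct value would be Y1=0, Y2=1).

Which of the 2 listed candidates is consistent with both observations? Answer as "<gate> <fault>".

U7 stuck-at-0

Evaluate each candidate on input A=1, B=0, C=1, D=0:
  U7 stuck-at-0: U1=1, U2=0, U3=1, U4=1, U5=1, U6=1, U7=0 [stuck-at-0], U8=1, U9=0, U10=0, U11=0 → Y1=1, Y2=0 — matches
  U6 stuck-at-1: U1=1, U2=0, U3=1, U4=1, U5=1, U6=1 [stuck-at-1], U7=1, U8=0, U9=1, U10=0, U11=1 → Y1=0, Y2=1 — eliminated
Only U7 stuck-at-0 reproduces the observed Y1=1, Y2=0.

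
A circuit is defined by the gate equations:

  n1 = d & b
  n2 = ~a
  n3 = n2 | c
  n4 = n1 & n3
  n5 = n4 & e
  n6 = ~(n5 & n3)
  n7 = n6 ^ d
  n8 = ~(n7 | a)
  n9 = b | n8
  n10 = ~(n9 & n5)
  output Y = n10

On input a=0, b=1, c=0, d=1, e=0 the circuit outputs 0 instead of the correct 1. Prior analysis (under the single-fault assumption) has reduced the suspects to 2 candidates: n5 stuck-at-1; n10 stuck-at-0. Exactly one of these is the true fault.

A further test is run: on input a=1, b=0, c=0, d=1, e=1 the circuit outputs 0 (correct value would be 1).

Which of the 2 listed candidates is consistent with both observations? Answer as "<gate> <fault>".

Evaluate each candidate on input a=1, b=0, c=0, d=1, e=1:
  n5 stuck-at-1: n1=0, n2=0, n3=0, n4=0, n5=1 [stuck-at-1], n6=1, n7=0, n8=0, n9=0, n10=1 → 1 — eliminated
  n10 stuck-at-0: n1=0, n2=0, n3=0, n4=0, n5=0, n6=1, n7=0, n8=0, n9=0, n10=0 [stuck-at-0] → 0 — matches
Only n10 stuck-at-0 reproduces the observed 0.

n10 stuck-at-0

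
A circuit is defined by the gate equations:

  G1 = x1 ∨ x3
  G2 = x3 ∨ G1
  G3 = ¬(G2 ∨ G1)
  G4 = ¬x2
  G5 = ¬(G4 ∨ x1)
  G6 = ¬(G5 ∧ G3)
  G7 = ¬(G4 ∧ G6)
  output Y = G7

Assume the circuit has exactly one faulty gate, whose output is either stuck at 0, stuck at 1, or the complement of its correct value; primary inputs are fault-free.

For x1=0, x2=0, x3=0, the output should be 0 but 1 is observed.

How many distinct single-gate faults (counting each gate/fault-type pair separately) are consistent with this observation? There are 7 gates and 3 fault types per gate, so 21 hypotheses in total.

8

Fault-free: G1=0, G2=0, G3=1, G4=1, G5=0, G6=1, G7=0 → 0. Observed 1.
  G1: none of the 3 fault types match ✗
  G2: none of the 3 fault types match ✗
  G3: none of the 3 fault types match ✗
  G4: stuck-at-0, inverted output ✓; others ✗
  G5: stuck-at-1, inverted output ✓; others ✗
  G6: stuck-at-0, inverted output ✓; others ✗
  G7: stuck-at-1, inverted output ✓; others ✗
Consistent faults: {G4 stuck-at-0, G4 inverted output, G5 stuck-at-1, G5 inverted output, G6 stuck-at-0, G6 inverted output, G7 stuck-at-1, G7 inverted output} — 8 in all.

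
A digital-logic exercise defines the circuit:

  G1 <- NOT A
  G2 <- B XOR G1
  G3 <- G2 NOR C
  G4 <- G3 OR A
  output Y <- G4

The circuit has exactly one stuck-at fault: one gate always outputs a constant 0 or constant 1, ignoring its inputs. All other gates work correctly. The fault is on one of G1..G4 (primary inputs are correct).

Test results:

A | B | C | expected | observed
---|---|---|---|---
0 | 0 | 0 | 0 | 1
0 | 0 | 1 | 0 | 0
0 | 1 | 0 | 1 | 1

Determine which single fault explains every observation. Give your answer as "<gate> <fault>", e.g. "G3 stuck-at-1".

G2 stuck-at-0

Fault-free values for test 1 (A=0, B=0, C=0): G1=1, G2=1, G3=0, G4=0, giving Y=0. Observed 1.
Test 1: faults giving observed 1 are {G1 stuck-at-0, G2 stuck-at-0, G3 stuck-at-1, G4 stuck-at-1}.
Test 2 (A=0, B=0, C=1): fault-free G1=1, G2=1, G3=0, G4=0 → 0; observed 0. Eliminates G3 stuck-at-1, G4 stuck-at-1.
Test 3 (A=0, B=1, C=0): fault-free G1=1, G2=0, G3=1, G4=1 → 1; observed 1. Eliminates G1 stuck-at-0.
Only G2 stuck-at-0 is consistent with every test.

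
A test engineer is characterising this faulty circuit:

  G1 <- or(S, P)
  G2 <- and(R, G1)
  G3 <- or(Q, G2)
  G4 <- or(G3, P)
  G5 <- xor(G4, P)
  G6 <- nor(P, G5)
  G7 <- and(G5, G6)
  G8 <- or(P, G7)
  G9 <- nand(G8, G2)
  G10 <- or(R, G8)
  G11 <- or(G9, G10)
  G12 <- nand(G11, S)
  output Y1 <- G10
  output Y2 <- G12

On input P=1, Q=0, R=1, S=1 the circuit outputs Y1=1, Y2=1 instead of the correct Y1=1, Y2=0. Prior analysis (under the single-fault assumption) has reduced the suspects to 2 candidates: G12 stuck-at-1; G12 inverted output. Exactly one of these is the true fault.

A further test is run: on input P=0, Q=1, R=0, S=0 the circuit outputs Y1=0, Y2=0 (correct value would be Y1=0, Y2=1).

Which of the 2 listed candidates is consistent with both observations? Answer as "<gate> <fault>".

G12 inverted output

Evaluate each candidate on input P=0, Q=1, R=0, S=0:
  G12 stuck-at-1: G1=0, G2=0, G3=1, G4=1, G5=1, G6=0, G7=0, G8=0, G9=1, G10=0, G11=1, G12=1 [stuck-at-1] → Y1=0, Y2=1 — eliminated
  G12 inverted output: G1=0, G2=0, G3=1, G4=1, G5=1, G6=0, G7=0, G8=0, G9=1, G10=0, G11=1, G12=0 [inverted output] → Y1=0, Y2=0 — matches
Only G12 inverted output reproduces the observed Y1=0, Y2=0.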